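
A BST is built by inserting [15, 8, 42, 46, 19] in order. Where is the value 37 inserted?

Starting tree (level order): [15, 8, 42, None, None, 19, 46]
Insertion path: 15 -> 42 -> 19
Result: insert 37 as right child of 19
Final tree (level order): [15, 8, 42, None, None, 19, 46, None, 37]


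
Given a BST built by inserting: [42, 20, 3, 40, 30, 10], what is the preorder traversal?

Tree insertion order: [42, 20, 3, 40, 30, 10]
Tree (level-order array): [42, 20, None, 3, 40, None, 10, 30]
Preorder traversal: [42, 20, 3, 10, 40, 30]


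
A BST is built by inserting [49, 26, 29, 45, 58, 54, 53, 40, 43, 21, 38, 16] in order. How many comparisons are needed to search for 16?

Search path for 16: 49 -> 26 -> 21 -> 16
Found: True
Comparisons: 4


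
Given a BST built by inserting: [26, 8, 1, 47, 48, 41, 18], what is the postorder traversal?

Tree insertion order: [26, 8, 1, 47, 48, 41, 18]
Tree (level-order array): [26, 8, 47, 1, 18, 41, 48]
Postorder traversal: [1, 18, 8, 41, 48, 47, 26]


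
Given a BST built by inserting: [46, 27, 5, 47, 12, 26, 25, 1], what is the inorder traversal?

Tree insertion order: [46, 27, 5, 47, 12, 26, 25, 1]
Tree (level-order array): [46, 27, 47, 5, None, None, None, 1, 12, None, None, None, 26, 25]
Inorder traversal: [1, 5, 12, 25, 26, 27, 46, 47]


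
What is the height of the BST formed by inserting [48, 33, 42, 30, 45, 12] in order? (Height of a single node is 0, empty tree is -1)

Insertion order: [48, 33, 42, 30, 45, 12]
Tree (level-order array): [48, 33, None, 30, 42, 12, None, None, 45]
Compute height bottom-up (empty subtree = -1):
  height(12) = 1 + max(-1, -1) = 0
  height(30) = 1 + max(0, -1) = 1
  height(45) = 1 + max(-1, -1) = 0
  height(42) = 1 + max(-1, 0) = 1
  height(33) = 1 + max(1, 1) = 2
  height(48) = 1 + max(2, -1) = 3
Height = 3


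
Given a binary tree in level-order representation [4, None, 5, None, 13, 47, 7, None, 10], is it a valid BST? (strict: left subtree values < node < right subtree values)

Level-order array: [4, None, 5, None, 13, 47, 7, None, 10]
Validate using subtree bounds (lo, hi): at each node, require lo < value < hi,
then recurse left with hi=value and right with lo=value.
Preorder trace (stopping at first violation):
  at node 4 with bounds (-inf, +inf): OK
  at node 5 with bounds (4, +inf): OK
  at node 13 with bounds (5, +inf): OK
  at node 47 with bounds (5, 13): VIOLATION
Node 47 violates its bound: not (5 < 47 < 13).
Result: Not a valid BST


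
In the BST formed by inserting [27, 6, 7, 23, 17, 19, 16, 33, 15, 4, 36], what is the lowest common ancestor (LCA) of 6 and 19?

Tree insertion order: [27, 6, 7, 23, 17, 19, 16, 33, 15, 4, 36]
Tree (level-order array): [27, 6, 33, 4, 7, None, 36, None, None, None, 23, None, None, 17, None, 16, 19, 15]
In a BST, the LCA of p=6, q=19 is the first node v on the
root-to-leaf path with p <= v <= q (go left if both < v, right if both > v).
Walk from root:
  at 27: both 6 and 19 < 27, go left
  at 6: 6 <= 6 <= 19, this is the LCA
LCA = 6


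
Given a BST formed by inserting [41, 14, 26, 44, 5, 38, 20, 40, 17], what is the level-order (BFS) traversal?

Tree insertion order: [41, 14, 26, 44, 5, 38, 20, 40, 17]
Tree (level-order array): [41, 14, 44, 5, 26, None, None, None, None, 20, 38, 17, None, None, 40]
BFS from the root, enqueuing left then right child of each popped node:
  queue [41] -> pop 41, enqueue [14, 44], visited so far: [41]
  queue [14, 44] -> pop 14, enqueue [5, 26], visited so far: [41, 14]
  queue [44, 5, 26] -> pop 44, enqueue [none], visited so far: [41, 14, 44]
  queue [5, 26] -> pop 5, enqueue [none], visited so far: [41, 14, 44, 5]
  queue [26] -> pop 26, enqueue [20, 38], visited so far: [41, 14, 44, 5, 26]
  queue [20, 38] -> pop 20, enqueue [17], visited so far: [41, 14, 44, 5, 26, 20]
  queue [38, 17] -> pop 38, enqueue [40], visited so far: [41, 14, 44, 5, 26, 20, 38]
  queue [17, 40] -> pop 17, enqueue [none], visited so far: [41, 14, 44, 5, 26, 20, 38, 17]
  queue [40] -> pop 40, enqueue [none], visited so far: [41, 14, 44, 5, 26, 20, 38, 17, 40]
Result: [41, 14, 44, 5, 26, 20, 38, 17, 40]


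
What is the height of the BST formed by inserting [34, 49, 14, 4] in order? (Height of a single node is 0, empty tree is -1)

Insertion order: [34, 49, 14, 4]
Tree (level-order array): [34, 14, 49, 4]
Compute height bottom-up (empty subtree = -1):
  height(4) = 1 + max(-1, -1) = 0
  height(14) = 1 + max(0, -1) = 1
  height(49) = 1 + max(-1, -1) = 0
  height(34) = 1 + max(1, 0) = 2
Height = 2


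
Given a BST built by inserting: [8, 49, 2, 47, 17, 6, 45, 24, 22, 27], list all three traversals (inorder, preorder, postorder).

Tree insertion order: [8, 49, 2, 47, 17, 6, 45, 24, 22, 27]
Tree (level-order array): [8, 2, 49, None, 6, 47, None, None, None, 17, None, None, 45, 24, None, 22, 27]
Inorder (L, root, R): [2, 6, 8, 17, 22, 24, 27, 45, 47, 49]
Preorder (root, L, R): [8, 2, 6, 49, 47, 17, 45, 24, 22, 27]
Postorder (L, R, root): [6, 2, 22, 27, 24, 45, 17, 47, 49, 8]


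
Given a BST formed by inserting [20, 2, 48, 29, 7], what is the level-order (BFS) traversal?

Tree insertion order: [20, 2, 48, 29, 7]
Tree (level-order array): [20, 2, 48, None, 7, 29]
BFS from the root, enqueuing left then right child of each popped node:
  queue [20] -> pop 20, enqueue [2, 48], visited so far: [20]
  queue [2, 48] -> pop 2, enqueue [7], visited so far: [20, 2]
  queue [48, 7] -> pop 48, enqueue [29], visited so far: [20, 2, 48]
  queue [7, 29] -> pop 7, enqueue [none], visited so far: [20, 2, 48, 7]
  queue [29] -> pop 29, enqueue [none], visited so far: [20, 2, 48, 7, 29]
Result: [20, 2, 48, 7, 29]


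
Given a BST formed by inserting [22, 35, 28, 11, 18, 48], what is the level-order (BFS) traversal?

Tree insertion order: [22, 35, 28, 11, 18, 48]
Tree (level-order array): [22, 11, 35, None, 18, 28, 48]
BFS from the root, enqueuing left then right child of each popped node:
  queue [22] -> pop 22, enqueue [11, 35], visited so far: [22]
  queue [11, 35] -> pop 11, enqueue [18], visited so far: [22, 11]
  queue [35, 18] -> pop 35, enqueue [28, 48], visited so far: [22, 11, 35]
  queue [18, 28, 48] -> pop 18, enqueue [none], visited so far: [22, 11, 35, 18]
  queue [28, 48] -> pop 28, enqueue [none], visited so far: [22, 11, 35, 18, 28]
  queue [48] -> pop 48, enqueue [none], visited so far: [22, 11, 35, 18, 28, 48]
Result: [22, 11, 35, 18, 28, 48]


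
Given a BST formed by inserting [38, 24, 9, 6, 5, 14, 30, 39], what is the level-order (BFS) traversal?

Tree insertion order: [38, 24, 9, 6, 5, 14, 30, 39]
Tree (level-order array): [38, 24, 39, 9, 30, None, None, 6, 14, None, None, 5]
BFS from the root, enqueuing left then right child of each popped node:
  queue [38] -> pop 38, enqueue [24, 39], visited so far: [38]
  queue [24, 39] -> pop 24, enqueue [9, 30], visited so far: [38, 24]
  queue [39, 9, 30] -> pop 39, enqueue [none], visited so far: [38, 24, 39]
  queue [9, 30] -> pop 9, enqueue [6, 14], visited so far: [38, 24, 39, 9]
  queue [30, 6, 14] -> pop 30, enqueue [none], visited so far: [38, 24, 39, 9, 30]
  queue [6, 14] -> pop 6, enqueue [5], visited so far: [38, 24, 39, 9, 30, 6]
  queue [14, 5] -> pop 14, enqueue [none], visited so far: [38, 24, 39, 9, 30, 6, 14]
  queue [5] -> pop 5, enqueue [none], visited so far: [38, 24, 39, 9, 30, 6, 14, 5]
Result: [38, 24, 39, 9, 30, 6, 14, 5]


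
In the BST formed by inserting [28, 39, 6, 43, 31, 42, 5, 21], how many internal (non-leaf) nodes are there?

Tree built from: [28, 39, 6, 43, 31, 42, 5, 21]
Tree (level-order array): [28, 6, 39, 5, 21, 31, 43, None, None, None, None, None, None, 42]
Rule: An internal node has at least one child.
Per-node child counts:
  node 28: 2 child(ren)
  node 6: 2 child(ren)
  node 5: 0 child(ren)
  node 21: 0 child(ren)
  node 39: 2 child(ren)
  node 31: 0 child(ren)
  node 43: 1 child(ren)
  node 42: 0 child(ren)
Matching nodes: [28, 6, 39, 43]
Count of internal (non-leaf) nodes: 4


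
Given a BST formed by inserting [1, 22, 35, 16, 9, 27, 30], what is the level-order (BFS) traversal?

Tree insertion order: [1, 22, 35, 16, 9, 27, 30]
Tree (level-order array): [1, None, 22, 16, 35, 9, None, 27, None, None, None, None, 30]
BFS from the root, enqueuing left then right child of each popped node:
  queue [1] -> pop 1, enqueue [22], visited so far: [1]
  queue [22] -> pop 22, enqueue [16, 35], visited so far: [1, 22]
  queue [16, 35] -> pop 16, enqueue [9], visited so far: [1, 22, 16]
  queue [35, 9] -> pop 35, enqueue [27], visited so far: [1, 22, 16, 35]
  queue [9, 27] -> pop 9, enqueue [none], visited so far: [1, 22, 16, 35, 9]
  queue [27] -> pop 27, enqueue [30], visited so far: [1, 22, 16, 35, 9, 27]
  queue [30] -> pop 30, enqueue [none], visited so far: [1, 22, 16, 35, 9, 27, 30]
Result: [1, 22, 16, 35, 9, 27, 30]


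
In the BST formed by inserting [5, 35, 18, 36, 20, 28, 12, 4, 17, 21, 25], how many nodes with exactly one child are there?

Tree built from: [5, 35, 18, 36, 20, 28, 12, 4, 17, 21, 25]
Tree (level-order array): [5, 4, 35, None, None, 18, 36, 12, 20, None, None, None, 17, None, 28, None, None, 21, None, None, 25]
Rule: These are nodes with exactly 1 non-null child.
Per-node child counts:
  node 5: 2 child(ren)
  node 4: 0 child(ren)
  node 35: 2 child(ren)
  node 18: 2 child(ren)
  node 12: 1 child(ren)
  node 17: 0 child(ren)
  node 20: 1 child(ren)
  node 28: 1 child(ren)
  node 21: 1 child(ren)
  node 25: 0 child(ren)
  node 36: 0 child(ren)
Matching nodes: [12, 20, 28, 21]
Count of nodes with exactly one child: 4


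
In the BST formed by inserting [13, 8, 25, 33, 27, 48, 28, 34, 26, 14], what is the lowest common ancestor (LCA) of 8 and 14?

Tree insertion order: [13, 8, 25, 33, 27, 48, 28, 34, 26, 14]
Tree (level-order array): [13, 8, 25, None, None, 14, 33, None, None, 27, 48, 26, 28, 34]
In a BST, the LCA of p=8, q=14 is the first node v on the
root-to-leaf path with p <= v <= q (go left if both < v, right if both > v).
Walk from root:
  at 13: 8 <= 13 <= 14, this is the LCA
LCA = 13


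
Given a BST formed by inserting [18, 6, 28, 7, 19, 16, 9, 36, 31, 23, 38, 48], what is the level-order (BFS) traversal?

Tree insertion order: [18, 6, 28, 7, 19, 16, 9, 36, 31, 23, 38, 48]
Tree (level-order array): [18, 6, 28, None, 7, 19, 36, None, 16, None, 23, 31, 38, 9, None, None, None, None, None, None, 48]
BFS from the root, enqueuing left then right child of each popped node:
  queue [18] -> pop 18, enqueue [6, 28], visited so far: [18]
  queue [6, 28] -> pop 6, enqueue [7], visited so far: [18, 6]
  queue [28, 7] -> pop 28, enqueue [19, 36], visited so far: [18, 6, 28]
  queue [7, 19, 36] -> pop 7, enqueue [16], visited so far: [18, 6, 28, 7]
  queue [19, 36, 16] -> pop 19, enqueue [23], visited so far: [18, 6, 28, 7, 19]
  queue [36, 16, 23] -> pop 36, enqueue [31, 38], visited so far: [18, 6, 28, 7, 19, 36]
  queue [16, 23, 31, 38] -> pop 16, enqueue [9], visited so far: [18, 6, 28, 7, 19, 36, 16]
  queue [23, 31, 38, 9] -> pop 23, enqueue [none], visited so far: [18, 6, 28, 7, 19, 36, 16, 23]
  queue [31, 38, 9] -> pop 31, enqueue [none], visited so far: [18, 6, 28, 7, 19, 36, 16, 23, 31]
  queue [38, 9] -> pop 38, enqueue [48], visited so far: [18, 6, 28, 7, 19, 36, 16, 23, 31, 38]
  queue [9, 48] -> pop 9, enqueue [none], visited so far: [18, 6, 28, 7, 19, 36, 16, 23, 31, 38, 9]
  queue [48] -> pop 48, enqueue [none], visited so far: [18, 6, 28, 7, 19, 36, 16, 23, 31, 38, 9, 48]
Result: [18, 6, 28, 7, 19, 36, 16, 23, 31, 38, 9, 48]


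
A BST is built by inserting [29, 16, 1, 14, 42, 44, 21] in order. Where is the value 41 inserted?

Starting tree (level order): [29, 16, 42, 1, 21, None, 44, None, 14]
Insertion path: 29 -> 42
Result: insert 41 as left child of 42
Final tree (level order): [29, 16, 42, 1, 21, 41, 44, None, 14]


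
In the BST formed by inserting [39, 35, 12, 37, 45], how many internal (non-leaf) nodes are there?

Tree built from: [39, 35, 12, 37, 45]
Tree (level-order array): [39, 35, 45, 12, 37]
Rule: An internal node has at least one child.
Per-node child counts:
  node 39: 2 child(ren)
  node 35: 2 child(ren)
  node 12: 0 child(ren)
  node 37: 0 child(ren)
  node 45: 0 child(ren)
Matching nodes: [39, 35]
Count of internal (non-leaf) nodes: 2


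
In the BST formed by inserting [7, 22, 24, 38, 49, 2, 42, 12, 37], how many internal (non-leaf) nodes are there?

Tree built from: [7, 22, 24, 38, 49, 2, 42, 12, 37]
Tree (level-order array): [7, 2, 22, None, None, 12, 24, None, None, None, 38, 37, 49, None, None, 42]
Rule: An internal node has at least one child.
Per-node child counts:
  node 7: 2 child(ren)
  node 2: 0 child(ren)
  node 22: 2 child(ren)
  node 12: 0 child(ren)
  node 24: 1 child(ren)
  node 38: 2 child(ren)
  node 37: 0 child(ren)
  node 49: 1 child(ren)
  node 42: 0 child(ren)
Matching nodes: [7, 22, 24, 38, 49]
Count of internal (non-leaf) nodes: 5


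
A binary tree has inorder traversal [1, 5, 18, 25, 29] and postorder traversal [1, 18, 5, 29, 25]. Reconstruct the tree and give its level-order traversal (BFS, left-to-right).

Inorder:   [1, 5, 18, 25, 29]
Postorder: [1, 18, 5, 29, 25]
Algorithm: postorder visits root last, so walk postorder right-to-left;
each value is the root of the current inorder slice — split it at that
value, recurse on the right subtree first, then the left.
Recursive splits:
  root=25; inorder splits into left=[1, 5, 18], right=[29]
  root=29; inorder splits into left=[], right=[]
  root=5; inorder splits into left=[1], right=[18]
  root=18; inorder splits into left=[], right=[]
  root=1; inorder splits into left=[], right=[]
Reconstructed level-order: [25, 5, 29, 1, 18]


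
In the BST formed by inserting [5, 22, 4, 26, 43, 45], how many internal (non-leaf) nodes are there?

Tree built from: [5, 22, 4, 26, 43, 45]
Tree (level-order array): [5, 4, 22, None, None, None, 26, None, 43, None, 45]
Rule: An internal node has at least one child.
Per-node child counts:
  node 5: 2 child(ren)
  node 4: 0 child(ren)
  node 22: 1 child(ren)
  node 26: 1 child(ren)
  node 43: 1 child(ren)
  node 45: 0 child(ren)
Matching nodes: [5, 22, 26, 43]
Count of internal (non-leaf) nodes: 4


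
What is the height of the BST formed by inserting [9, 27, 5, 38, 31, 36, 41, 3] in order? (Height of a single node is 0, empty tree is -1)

Insertion order: [9, 27, 5, 38, 31, 36, 41, 3]
Tree (level-order array): [9, 5, 27, 3, None, None, 38, None, None, 31, 41, None, 36]
Compute height bottom-up (empty subtree = -1):
  height(3) = 1 + max(-1, -1) = 0
  height(5) = 1 + max(0, -1) = 1
  height(36) = 1 + max(-1, -1) = 0
  height(31) = 1 + max(-1, 0) = 1
  height(41) = 1 + max(-1, -1) = 0
  height(38) = 1 + max(1, 0) = 2
  height(27) = 1 + max(-1, 2) = 3
  height(9) = 1 + max(1, 3) = 4
Height = 4


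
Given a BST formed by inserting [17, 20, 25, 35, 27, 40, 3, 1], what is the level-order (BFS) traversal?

Tree insertion order: [17, 20, 25, 35, 27, 40, 3, 1]
Tree (level-order array): [17, 3, 20, 1, None, None, 25, None, None, None, 35, 27, 40]
BFS from the root, enqueuing left then right child of each popped node:
  queue [17] -> pop 17, enqueue [3, 20], visited so far: [17]
  queue [3, 20] -> pop 3, enqueue [1], visited so far: [17, 3]
  queue [20, 1] -> pop 20, enqueue [25], visited so far: [17, 3, 20]
  queue [1, 25] -> pop 1, enqueue [none], visited so far: [17, 3, 20, 1]
  queue [25] -> pop 25, enqueue [35], visited so far: [17, 3, 20, 1, 25]
  queue [35] -> pop 35, enqueue [27, 40], visited so far: [17, 3, 20, 1, 25, 35]
  queue [27, 40] -> pop 27, enqueue [none], visited so far: [17, 3, 20, 1, 25, 35, 27]
  queue [40] -> pop 40, enqueue [none], visited so far: [17, 3, 20, 1, 25, 35, 27, 40]
Result: [17, 3, 20, 1, 25, 35, 27, 40]


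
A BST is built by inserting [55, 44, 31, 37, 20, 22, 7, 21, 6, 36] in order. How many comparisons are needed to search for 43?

Search path for 43: 55 -> 44 -> 31 -> 37
Found: False
Comparisons: 4


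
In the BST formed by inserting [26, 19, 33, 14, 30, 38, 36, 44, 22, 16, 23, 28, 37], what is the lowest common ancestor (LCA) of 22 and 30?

Tree insertion order: [26, 19, 33, 14, 30, 38, 36, 44, 22, 16, 23, 28, 37]
Tree (level-order array): [26, 19, 33, 14, 22, 30, 38, None, 16, None, 23, 28, None, 36, 44, None, None, None, None, None, None, None, 37]
In a BST, the LCA of p=22, q=30 is the first node v on the
root-to-leaf path with p <= v <= q (go left if both < v, right if both > v).
Walk from root:
  at 26: 22 <= 26 <= 30, this is the LCA
LCA = 26


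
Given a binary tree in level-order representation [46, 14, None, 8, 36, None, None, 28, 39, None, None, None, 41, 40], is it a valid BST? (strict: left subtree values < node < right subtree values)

Level-order array: [46, 14, None, 8, 36, None, None, 28, 39, None, None, None, 41, 40]
Validate using subtree bounds (lo, hi): at each node, require lo < value < hi,
then recurse left with hi=value and right with lo=value.
Preorder trace (stopping at first violation):
  at node 46 with bounds (-inf, +inf): OK
  at node 14 with bounds (-inf, 46): OK
  at node 8 with bounds (-inf, 14): OK
  at node 36 with bounds (14, 46): OK
  at node 28 with bounds (14, 36): OK
  at node 39 with bounds (36, 46): OK
  at node 41 with bounds (39, 46): OK
  at node 40 with bounds (39, 41): OK
No violation found at any node.
Result: Valid BST


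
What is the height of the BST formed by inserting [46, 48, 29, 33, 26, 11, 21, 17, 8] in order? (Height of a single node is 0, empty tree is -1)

Insertion order: [46, 48, 29, 33, 26, 11, 21, 17, 8]
Tree (level-order array): [46, 29, 48, 26, 33, None, None, 11, None, None, None, 8, 21, None, None, 17]
Compute height bottom-up (empty subtree = -1):
  height(8) = 1 + max(-1, -1) = 0
  height(17) = 1 + max(-1, -1) = 0
  height(21) = 1 + max(0, -1) = 1
  height(11) = 1 + max(0, 1) = 2
  height(26) = 1 + max(2, -1) = 3
  height(33) = 1 + max(-1, -1) = 0
  height(29) = 1 + max(3, 0) = 4
  height(48) = 1 + max(-1, -1) = 0
  height(46) = 1 + max(4, 0) = 5
Height = 5


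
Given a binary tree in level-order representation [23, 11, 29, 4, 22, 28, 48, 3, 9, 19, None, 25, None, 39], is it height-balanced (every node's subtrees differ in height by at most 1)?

Tree (level-order array): [23, 11, 29, 4, 22, 28, 48, 3, 9, 19, None, 25, None, 39]
Definition: a tree is height-balanced if, at every node, |h(left) - h(right)| <= 1 (empty subtree has height -1).
Bottom-up per-node check:
  node 3: h_left=-1, h_right=-1, diff=0 [OK], height=0
  node 9: h_left=-1, h_right=-1, diff=0 [OK], height=0
  node 4: h_left=0, h_right=0, diff=0 [OK], height=1
  node 19: h_left=-1, h_right=-1, diff=0 [OK], height=0
  node 22: h_left=0, h_right=-1, diff=1 [OK], height=1
  node 11: h_left=1, h_right=1, diff=0 [OK], height=2
  node 25: h_left=-1, h_right=-1, diff=0 [OK], height=0
  node 28: h_left=0, h_right=-1, diff=1 [OK], height=1
  node 39: h_left=-1, h_right=-1, diff=0 [OK], height=0
  node 48: h_left=0, h_right=-1, diff=1 [OK], height=1
  node 29: h_left=1, h_right=1, diff=0 [OK], height=2
  node 23: h_left=2, h_right=2, diff=0 [OK], height=3
All nodes satisfy the balance condition.
Result: Balanced


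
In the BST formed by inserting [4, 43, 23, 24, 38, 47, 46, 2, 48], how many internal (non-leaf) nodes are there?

Tree built from: [4, 43, 23, 24, 38, 47, 46, 2, 48]
Tree (level-order array): [4, 2, 43, None, None, 23, 47, None, 24, 46, 48, None, 38]
Rule: An internal node has at least one child.
Per-node child counts:
  node 4: 2 child(ren)
  node 2: 0 child(ren)
  node 43: 2 child(ren)
  node 23: 1 child(ren)
  node 24: 1 child(ren)
  node 38: 0 child(ren)
  node 47: 2 child(ren)
  node 46: 0 child(ren)
  node 48: 0 child(ren)
Matching nodes: [4, 43, 23, 24, 47]
Count of internal (non-leaf) nodes: 5


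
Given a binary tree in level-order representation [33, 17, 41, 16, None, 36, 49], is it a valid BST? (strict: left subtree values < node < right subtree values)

Level-order array: [33, 17, 41, 16, None, 36, 49]
Validate using subtree bounds (lo, hi): at each node, require lo < value < hi,
then recurse left with hi=value and right with lo=value.
Preorder trace (stopping at first violation):
  at node 33 with bounds (-inf, +inf): OK
  at node 17 with bounds (-inf, 33): OK
  at node 16 with bounds (-inf, 17): OK
  at node 41 with bounds (33, +inf): OK
  at node 36 with bounds (33, 41): OK
  at node 49 with bounds (41, +inf): OK
No violation found at any node.
Result: Valid BST


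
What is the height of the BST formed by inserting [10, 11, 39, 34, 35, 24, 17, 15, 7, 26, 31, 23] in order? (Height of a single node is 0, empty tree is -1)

Insertion order: [10, 11, 39, 34, 35, 24, 17, 15, 7, 26, 31, 23]
Tree (level-order array): [10, 7, 11, None, None, None, 39, 34, None, 24, 35, 17, 26, None, None, 15, 23, None, 31]
Compute height bottom-up (empty subtree = -1):
  height(7) = 1 + max(-1, -1) = 0
  height(15) = 1 + max(-1, -1) = 0
  height(23) = 1 + max(-1, -1) = 0
  height(17) = 1 + max(0, 0) = 1
  height(31) = 1 + max(-1, -1) = 0
  height(26) = 1 + max(-1, 0) = 1
  height(24) = 1 + max(1, 1) = 2
  height(35) = 1 + max(-1, -1) = 0
  height(34) = 1 + max(2, 0) = 3
  height(39) = 1 + max(3, -1) = 4
  height(11) = 1 + max(-1, 4) = 5
  height(10) = 1 + max(0, 5) = 6
Height = 6


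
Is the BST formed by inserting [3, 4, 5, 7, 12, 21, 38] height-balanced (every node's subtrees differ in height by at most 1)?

Tree (level-order array): [3, None, 4, None, 5, None, 7, None, 12, None, 21, None, 38]
Definition: a tree is height-balanced if, at every node, |h(left) - h(right)| <= 1 (empty subtree has height -1).
Bottom-up per-node check:
  node 38: h_left=-1, h_right=-1, diff=0 [OK], height=0
  node 21: h_left=-1, h_right=0, diff=1 [OK], height=1
  node 12: h_left=-1, h_right=1, diff=2 [FAIL (|-1-1|=2 > 1)], height=2
  node 7: h_left=-1, h_right=2, diff=3 [FAIL (|-1-2|=3 > 1)], height=3
  node 5: h_left=-1, h_right=3, diff=4 [FAIL (|-1-3|=4 > 1)], height=4
  node 4: h_left=-1, h_right=4, diff=5 [FAIL (|-1-4|=5 > 1)], height=5
  node 3: h_left=-1, h_right=5, diff=6 [FAIL (|-1-5|=6 > 1)], height=6
Node 12 violates the condition: |-1 - 1| = 2 > 1.
Result: Not balanced


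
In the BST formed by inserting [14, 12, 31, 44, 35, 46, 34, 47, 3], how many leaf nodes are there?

Tree built from: [14, 12, 31, 44, 35, 46, 34, 47, 3]
Tree (level-order array): [14, 12, 31, 3, None, None, 44, None, None, 35, 46, 34, None, None, 47]
Rule: A leaf has 0 children.
Per-node child counts:
  node 14: 2 child(ren)
  node 12: 1 child(ren)
  node 3: 0 child(ren)
  node 31: 1 child(ren)
  node 44: 2 child(ren)
  node 35: 1 child(ren)
  node 34: 0 child(ren)
  node 46: 1 child(ren)
  node 47: 0 child(ren)
Matching nodes: [3, 34, 47]
Count of leaf nodes: 3


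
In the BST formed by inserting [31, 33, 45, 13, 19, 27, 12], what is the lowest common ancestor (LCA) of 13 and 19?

Tree insertion order: [31, 33, 45, 13, 19, 27, 12]
Tree (level-order array): [31, 13, 33, 12, 19, None, 45, None, None, None, 27]
In a BST, the LCA of p=13, q=19 is the first node v on the
root-to-leaf path with p <= v <= q (go left if both < v, right if both > v).
Walk from root:
  at 31: both 13 and 19 < 31, go left
  at 13: 13 <= 13 <= 19, this is the LCA
LCA = 13


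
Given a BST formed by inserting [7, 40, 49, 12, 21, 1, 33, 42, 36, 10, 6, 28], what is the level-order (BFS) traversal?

Tree insertion order: [7, 40, 49, 12, 21, 1, 33, 42, 36, 10, 6, 28]
Tree (level-order array): [7, 1, 40, None, 6, 12, 49, None, None, 10, 21, 42, None, None, None, None, 33, None, None, 28, 36]
BFS from the root, enqueuing left then right child of each popped node:
  queue [7] -> pop 7, enqueue [1, 40], visited so far: [7]
  queue [1, 40] -> pop 1, enqueue [6], visited so far: [7, 1]
  queue [40, 6] -> pop 40, enqueue [12, 49], visited so far: [7, 1, 40]
  queue [6, 12, 49] -> pop 6, enqueue [none], visited so far: [7, 1, 40, 6]
  queue [12, 49] -> pop 12, enqueue [10, 21], visited so far: [7, 1, 40, 6, 12]
  queue [49, 10, 21] -> pop 49, enqueue [42], visited so far: [7, 1, 40, 6, 12, 49]
  queue [10, 21, 42] -> pop 10, enqueue [none], visited so far: [7, 1, 40, 6, 12, 49, 10]
  queue [21, 42] -> pop 21, enqueue [33], visited so far: [7, 1, 40, 6, 12, 49, 10, 21]
  queue [42, 33] -> pop 42, enqueue [none], visited so far: [7, 1, 40, 6, 12, 49, 10, 21, 42]
  queue [33] -> pop 33, enqueue [28, 36], visited so far: [7, 1, 40, 6, 12, 49, 10, 21, 42, 33]
  queue [28, 36] -> pop 28, enqueue [none], visited so far: [7, 1, 40, 6, 12, 49, 10, 21, 42, 33, 28]
  queue [36] -> pop 36, enqueue [none], visited so far: [7, 1, 40, 6, 12, 49, 10, 21, 42, 33, 28, 36]
Result: [7, 1, 40, 6, 12, 49, 10, 21, 42, 33, 28, 36]


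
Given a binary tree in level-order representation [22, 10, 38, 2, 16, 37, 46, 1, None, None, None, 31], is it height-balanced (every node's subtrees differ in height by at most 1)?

Tree (level-order array): [22, 10, 38, 2, 16, 37, 46, 1, None, None, None, 31]
Definition: a tree is height-balanced if, at every node, |h(left) - h(right)| <= 1 (empty subtree has height -1).
Bottom-up per-node check:
  node 1: h_left=-1, h_right=-1, diff=0 [OK], height=0
  node 2: h_left=0, h_right=-1, diff=1 [OK], height=1
  node 16: h_left=-1, h_right=-1, diff=0 [OK], height=0
  node 10: h_left=1, h_right=0, diff=1 [OK], height=2
  node 31: h_left=-1, h_right=-1, diff=0 [OK], height=0
  node 37: h_left=0, h_right=-1, diff=1 [OK], height=1
  node 46: h_left=-1, h_right=-1, diff=0 [OK], height=0
  node 38: h_left=1, h_right=0, diff=1 [OK], height=2
  node 22: h_left=2, h_right=2, diff=0 [OK], height=3
All nodes satisfy the balance condition.
Result: Balanced


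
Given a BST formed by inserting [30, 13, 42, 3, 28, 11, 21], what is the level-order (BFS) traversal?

Tree insertion order: [30, 13, 42, 3, 28, 11, 21]
Tree (level-order array): [30, 13, 42, 3, 28, None, None, None, 11, 21]
BFS from the root, enqueuing left then right child of each popped node:
  queue [30] -> pop 30, enqueue [13, 42], visited so far: [30]
  queue [13, 42] -> pop 13, enqueue [3, 28], visited so far: [30, 13]
  queue [42, 3, 28] -> pop 42, enqueue [none], visited so far: [30, 13, 42]
  queue [3, 28] -> pop 3, enqueue [11], visited so far: [30, 13, 42, 3]
  queue [28, 11] -> pop 28, enqueue [21], visited so far: [30, 13, 42, 3, 28]
  queue [11, 21] -> pop 11, enqueue [none], visited so far: [30, 13, 42, 3, 28, 11]
  queue [21] -> pop 21, enqueue [none], visited so far: [30, 13, 42, 3, 28, 11, 21]
Result: [30, 13, 42, 3, 28, 11, 21]


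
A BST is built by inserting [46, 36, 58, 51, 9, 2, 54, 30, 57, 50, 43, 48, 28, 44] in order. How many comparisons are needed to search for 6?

Search path for 6: 46 -> 36 -> 9 -> 2
Found: False
Comparisons: 4


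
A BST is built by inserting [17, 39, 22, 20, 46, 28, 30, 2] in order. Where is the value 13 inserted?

Starting tree (level order): [17, 2, 39, None, None, 22, 46, 20, 28, None, None, None, None, None, 30]
Insertion path: 17 -> 2
Result: insert 13 as right child of 2
Final tree (level order): [17, 2, 39, None, 13, 22, 46, None, None, 20, 28, None, None, None, None, None, 30]


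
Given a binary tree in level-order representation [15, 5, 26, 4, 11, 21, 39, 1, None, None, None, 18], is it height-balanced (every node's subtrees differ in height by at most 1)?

Tree (level-order array): [15, 5, 26, 4, 11, 21, 39, 1, None, None, None, 18]
Definition: a tree is height-balanced if, at every node, |h(left) - h(right)| <= 1 (empty subtree has height -1).
Bottom-up per-node check:
  node 1: h_left=-1, h_right=-1, diff=0 [OK], height=0
  node 4: h_left=0, h_right=-1, diff=1 [OK], height=1
  node 11: h_left=-1, h_right=-1, diff=0 [OK], height=0
  node 5: h_left=1, h_right=0, diff=1 [OK], height=2
  node 18: h_left=-1, h_right=-1, diff=0 [OK], height=0
  node 21: h_left=0, h_right=-1, diff=1 [OK], height=1
  node 39: h_left=-1, h_right=-1, diff=0 [OK], height=0
  node 26: h_left=1, h_right=0, diff=1 [OK], height=2
  node 15: h_left=2, h_right=2, diff=0 [OK], height=3
All nodes satisfy the balance condition.
Result: Balanced


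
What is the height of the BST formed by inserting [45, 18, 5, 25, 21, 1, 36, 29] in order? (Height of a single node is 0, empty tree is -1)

Insertion order: [45, 18, 5, 25, 21, 1, 36, 29]
Tree (level-order array): [45, 18, None, 5, 25, 1, None, 21, 36, None, None, None, None, 29]
Compute height bottom-up (empty subtree = -1):
  height(1) = 1 + max(-1, -1) = 0
  height(5) = 1 + max(0, -1) = 1
  height(21) = 1 + max(-1, -1) = 0
  height(29) = 1 + max(-1, -1) = 0
  height(36) = 1 + max(0, -1) = 1
  height(25) = 1 + max(0, 1) = 2
  height(18) = 1 + max(1, 2) = 3
  height(45) = 1 + max(3, -1) = 4
Height = 4


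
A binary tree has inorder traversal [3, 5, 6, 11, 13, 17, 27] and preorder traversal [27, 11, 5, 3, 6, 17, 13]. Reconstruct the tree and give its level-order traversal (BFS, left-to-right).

Inorder:  [3, 5, 6, 11, 13, 17, 27]
Preorder: [27, 11, 5, 3, 6, 17, 13]
Algorithm: preorder visits root first, so consume preorder in order;
for each root, split the current inorder slice at that value into
left-subtree inorder and right-subtree inorder, then recurse.
Recursive splits:
  root=27; inorder splits into left=[3, 5, 6, 11, 13, 17], right=[]
  root=11; inorder splits into left=[3, 5, 6], right=[13, 17]
  root=5; inorder splits into left=[3], right=[6]
  root=3; inorder splits into left=[], right=[]
  root=6; inorder splits into left=[], right=[]
  root=17; inorder splits into left=[13], right=[]
  root=13; inorder splits into left=[], right=[]
Reconstructed level-order: [27, 11, 5, 17, 3, 6, 13]


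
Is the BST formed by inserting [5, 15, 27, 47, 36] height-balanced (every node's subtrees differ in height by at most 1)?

Tree (level-order array): [5, None, 15, None, 27, None, 47, 36]
Definition: a tree is height-balanced if, at every node, |h(left) - h(right)| <= 1 (empty subtree has height -1).
Bottom-up per-node check:
  node 36: h_left=-1, h_right=-1, diff=0 [OK], height=0
  node 47: h_left=0, h_right=-1, diff=1 [OK], height=1
  node 27: h_left=-1, h_right=1, diff=2 [FAIL (|-1-1|=2 > 1)], height=2
  node 15: h_left=-1, h_right=2, diff=3 [FAIL (|-1-2|=3 > 1)], height=3
  node 5: h_left=-1, h_right=3, diff=4 [FAIL (|-1-3|=4 > 1)], height=4
Node 27 violates the condition: |-1 - 1| = 2 > 1.
Result: Not balanced


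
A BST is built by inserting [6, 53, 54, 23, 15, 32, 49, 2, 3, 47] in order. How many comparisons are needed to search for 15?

Search path for 15: 6 -> 53 -> 23 -> 15
Found: True
Comparisons: 4


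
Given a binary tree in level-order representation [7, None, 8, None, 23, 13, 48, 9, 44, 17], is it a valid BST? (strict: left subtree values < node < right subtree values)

Level-order array: [7, None, 8, None, 23, 13, 48, 9, 44, 17]
Validate using subtree bounds (lo, hi): at each node, require lo < value < hi,
then recurse left with hi=value and right with lo=value.
Preorder trace (stopping at first violation):
  at node 7 with bounds (-inf, +inf): OK
  at node 8 with bounds (7, +inf): OK
  at node 23 with bounds (8, +inf): OK
  at node 13 with bounds (8, 23): OK
  at node 9 with bounds (8, 13): OK
  at node 44 with bounds (13, 23): VIOLATION
Node 44 violates its bound: not (13 < 44 < 23).
Result: Not a valid BST


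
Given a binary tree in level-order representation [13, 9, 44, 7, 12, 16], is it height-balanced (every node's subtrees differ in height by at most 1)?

Tree (level-order array): [13, 9, 44, 7, 12, 16]
Definition: a tree is height-balanced if, at every node, |h(left) - h(right)| <= 1 (empty subtree has height -1).
Bottom-up per-node check:
  node 7: h_left=-1, h_right=-1, diff=0 [OK], height=0
  node 12: h_left=-1, h_right=-1, diff=0 [OK], height=0
  node 9: h_left=0, h_right=0, diff=0 [OK], height=1
  node 16: h_left=-1, h_right=-1, diff=0 [OK], height=0
  node 44: h_left=0, h_right=-1, diff=1 [OK], height=1
  node 13: h_left=1, h_right=1, diff=0 [OK], height=2
All nodes satisfy the balance condition.
Result: Balanced


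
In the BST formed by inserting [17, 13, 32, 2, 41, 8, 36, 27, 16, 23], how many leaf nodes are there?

Tree built from: [17, 13, 32, 2, 41, 8, 36, 27, 16, 23]
Tree (level-order array): [17, 13, 32, 2, 16, 27, 41, None, 8, None, None, 23, None, 36]
Rule: A leaf has 0 children.
Per-node child counts:
  node 17: 2 child(ren)
  node 13: 2 child(ren)
  node 2: 1 child(ren)
  node 8: 0 child(ren)
  node 16: 0 child(ren)
  node 32: 2 child(ren)
  node 27: 1 child(ren)
  node 23: 0 child(ren)
  node 41: 1 child(ren)
  node 36: 0 child(ren)
Matching nodes: [8, 16, 23, 36]
Count of leaf nodes: 4


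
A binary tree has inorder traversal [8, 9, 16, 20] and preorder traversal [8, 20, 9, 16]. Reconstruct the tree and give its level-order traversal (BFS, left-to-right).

Inorder:  [8, 9, 16, 20]
Preorder: [8, 20, 9, 16]
Algorithm: preorder visits root first, so consume preorder in order;
for each root, split the current inorder slice at that value into
left-subtree inorder and right-subtree inorder, then recurse.
Recursive splits:
  root=8; inorder splits into left=[], right=[9, 16, 20]
  root=20; inorder splits into left=[9, 16], right=[]
  root=9; inorder splits into left=[], right=[16]
  root=16; inorder splits into left=[], right=[]
Reconstructed level-order: [8, 20, 9, 16]


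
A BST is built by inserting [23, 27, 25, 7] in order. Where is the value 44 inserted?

Starting tree (level order): [23, 7, 27, None, None, 25]
Insertion path: 23 -> 27
Result: insert 44 as right child of 27
Final tree (level order): [23, 7, 27, None, None, 25, 44]


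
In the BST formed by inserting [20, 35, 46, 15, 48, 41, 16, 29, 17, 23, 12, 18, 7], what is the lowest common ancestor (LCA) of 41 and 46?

Tree insertion order: [20, 35, 46, 15, 48, 41, 16, 29, 17, 23, 12, 18, 7]
Tree (level-order array): [20, 15, 35, 12, 16, 29, 46, 7, None, None, 17, 23, None, 41, 48, None, None, None, 18]
In a BST, the LCA of p=41, q=46 is the first node v on the
root-to-leaf path with p <= v <= q (go left if both < v, right if both > v).
Walk from root:
  at 20: both 41 and 46 > 20, go right
  at 35: both 41 and 46 > 35, go right
  at 46: 41 <= 46 <= 46, this is the LCA
LCA = 46


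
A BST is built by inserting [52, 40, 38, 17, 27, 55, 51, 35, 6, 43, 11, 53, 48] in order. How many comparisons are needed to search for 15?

Search path for 15: 52 -> 40 -> 38 -> 17 -> 6 -> 11
Found: False
Comparisons: 6


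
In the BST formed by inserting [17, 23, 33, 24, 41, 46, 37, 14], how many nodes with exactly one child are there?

Tree built from: [17, 23, 33, 24, 41, 46, 37, 14]
Tree (level-order array): [17, 14, 23, None, None, None, 33, 24, 41, None, None, 37, 46]
Rule: These are nodes with exactly 1 non-null child.
Per-node child counts:
  node 17: 2 child(ren)
  node 14: 0 child(ren)
  node 23: 1 child(ren)
  node 33: 2 child(ren)
  node 24: 0 child(ren)
  node 41: 2 child(ren)
  node 37: 0 child(ren)
  node 46: 0 child(ren)
Matching nodes: [23]
Count of nodes with exactly one child: 1


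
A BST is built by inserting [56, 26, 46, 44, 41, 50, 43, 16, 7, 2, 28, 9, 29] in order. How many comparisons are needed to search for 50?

Search path for 50: 56 -> 26 -> 46 -> 50
Found: True
Comparisons: 4


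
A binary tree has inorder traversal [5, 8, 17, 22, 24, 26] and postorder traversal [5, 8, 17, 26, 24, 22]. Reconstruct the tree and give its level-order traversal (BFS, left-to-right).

Inorder:   [5, 8, 17, 22, 24, 26]
Postorder: [5, 8, 17, 26, 24, 22]
Algorithm: postorder visits root last, so walk postorder right-to-left;
each value is the root of the current inorder slice — split it at that
value, recurse on the right subtree first, then the left.
Recursive splits:
  root=22; inorder splits into left=[5, 8, 17], right=[24, 26]
  root=24; inorder splits into left=[], right=[26]
  root=26; inorder splits into left=[], right=[]
  root=17; inorder splits into left=[5, 8], right=[]
  root=8; inorder splits into left=[5], right=[]
  root=5; inorder splits into left=[], right=[]
Reconstructed level-order: [22, 17, 24, 8, 26, 5]


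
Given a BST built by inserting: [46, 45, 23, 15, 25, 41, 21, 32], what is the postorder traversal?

Tree insertion order: [46, 45, 23, 15, 25, 41, 21, 32]
Tree (level-order array): [46, 45, None, 23, None, 15, 25, None, 21, None, 41, None, None, 32]
Postorder traversal: [21, 15, 32, 41, 25, 23, 45, 46]


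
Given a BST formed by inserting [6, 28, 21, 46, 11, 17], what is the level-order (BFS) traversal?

Tree insertion order: [6, 28, 21, 46, 11, 17]
Tree (level-order array): [6, None, 28, 21, 46, 11, None, None, None, None, 17]
BFS from the root, enqueuing left then right child of each popped node:
  queue [6] -> pop 6, enqueue [28], visited so far: [6]
  queue [28] -> pop 28, enqueue [21, 46], visited so far: [6, 28]
  queue [21, 46] -> pop 21, enqueue [11], visited so far: [6, 28, 21]
  queue [46, 11] -> pop 46, enqueue [none], visited so far: [6, 28, 21, 46]
  queue [11] -> pop 11, enqueue [17], visited so far: [6, 28, 21, 46, 11]
  queue [17] -> pop 17, enqueue [none], visited so far: [6, 28, 21, 46, 11, 17]
Result: [6, 28, 21, 46, 11, 17]


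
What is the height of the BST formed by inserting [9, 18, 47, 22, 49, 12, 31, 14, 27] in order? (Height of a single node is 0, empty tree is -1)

Insertion order: [9, 18, 47, 22, 49, 12, 31, 14, 27]
Tree (level-order array): [9, None, 18, 12, 47, None, 14, 22, 49, None, None, None, 31, None, None, 27]
Compute height bottom-up (empty subtree = -1):
  height(14) = 1 + max(-1, -1) = 0
  height(12) = 1 + max(-1, 0) = 1
  height(27) = 1 + max(-1, -1) = 0
  height(31) = 1 + max(0, -1) = 1
  height(22) = 1 + max(-1, 1) = 2
  height(49) = 1 + max(-1, -1) = 0
  height(47) = 1 + max(2, 0) = 3
  height(18) = 1 + max(1, 3) = 4
  height(9) = 1 + max(-1, 4) = 5
Height = 5


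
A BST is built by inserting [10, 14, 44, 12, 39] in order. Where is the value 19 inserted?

Starting tree (level order): [10, None, 14, 12, 44, None, None, 39]
Insertion path: 10 -> 14 -> 44 -> 39
Result: insert 19 as left child of 39
Final tree (level order): [10, None, 14, 12, 44, None, None, 39, None, 19]


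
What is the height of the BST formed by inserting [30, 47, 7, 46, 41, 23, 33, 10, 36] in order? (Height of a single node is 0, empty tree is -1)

Insertion order: [30, 47, 7, 46, 41, 23, 33, 10, 36]
Tree (level-order array): [30, 7, 47, None, 23, 46, None, 10, None, 41, None, None, None, 33, None, None, 36]
Compute height bottom-up (empty subtree = -1):
  height(10) = 1 + max(-1, -1) = 0
  height(23) = 1 + max(0, -1) = 1
  height(7) = 1 + max(-1, 1) = 2
  height(36) = 1 + max(-1, -1) = 0
  height(33) = 1 + max(-1, 0) = 1
  height(41) = 1 + max(1, -1) = 2
  height(46) = 1 + max(2, -1) = 3
  height(47) = 1 + max(3, -1) = 4
  height(30) = 1 + max(2, 4) = 5
Height = 5


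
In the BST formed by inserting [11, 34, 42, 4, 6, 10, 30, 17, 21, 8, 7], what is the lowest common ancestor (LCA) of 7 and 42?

Tree insertion order: [11, 34, 42, 4, 6, 10, 30, 17, 21, 8, 7]
Tree (level-order array): [11, 4, 34, None, 6, 30, 42, None, 10, 17, None, None, None, 8, None, None, 21, 7]
In a BST, the LCA of p=7, q=42 is the first node v on the
root-to-leaf path with p <= v <= q (go left if both < v, right if both > v).
Walk from root:
  at 11: 7 <= 11 <= 42, this is the LCA
LCA = 11


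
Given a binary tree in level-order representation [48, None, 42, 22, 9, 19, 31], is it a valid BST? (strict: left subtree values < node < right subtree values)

Level-order array: [48, None, 42, 22, 9, 19, 31]
Validate using subtree bounds (lo, hi): at each node, require lo < value < hi,
then recurse left with hi=value and right with lo=value.
Preorder trace (stopping at first violation):
  at node 48 with bounds (-inf, +inf): OK
  at node 42 with bounds (48, +inf): VIOLATION
Node 42 violates its bound: not (48 < 42 < +inf).
Result: Not a valid BST


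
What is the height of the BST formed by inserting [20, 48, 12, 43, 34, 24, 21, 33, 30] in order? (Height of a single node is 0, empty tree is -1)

Insertion order: [20, 48, 12, 43, 34, 24, 21, 33, 30]
Tree (level-order array): [20, 12, 48, None, None, 43, None, 34, None, 24, None, 21, 33, None, None, 30]
Compute height bottom-up (empty subtree = -1):
  height(12) = 1 + max(-1, -1) = 0
  height(21) = 1 + max(-1, -1) = 0
  height(30) = 1 + max(-1, -1) = 0
  height(33) = 1 + max(0, -1) = 1
  height(24) = 1 + max(0, 1) = 2
  height(34) = 1 + max(2, -1) = 3
  height(43) = 1 + max(3, -1) = 4
  height(48) = 1 + max(4, -1) = 5
  height(20) = 1 + max(0, 5) = 6
Height = 6
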